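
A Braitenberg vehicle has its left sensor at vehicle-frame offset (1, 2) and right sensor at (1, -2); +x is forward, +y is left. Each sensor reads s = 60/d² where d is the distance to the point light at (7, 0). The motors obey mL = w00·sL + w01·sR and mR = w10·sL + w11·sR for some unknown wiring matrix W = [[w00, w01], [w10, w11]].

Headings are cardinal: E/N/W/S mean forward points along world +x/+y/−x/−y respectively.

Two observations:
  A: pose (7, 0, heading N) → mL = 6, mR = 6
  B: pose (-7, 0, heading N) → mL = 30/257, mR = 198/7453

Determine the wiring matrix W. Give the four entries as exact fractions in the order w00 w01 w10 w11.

1/2 0 1 -1/2

obs A: pose=(7,0,N) → sL=12, sR=12, mL=6, mR=6
obs B: pose=(-7,0,N) → sL=60/257, sR=12/29, mL=30/257, mR=198/7453
sensor matrix S = [[12, 12], [60/257, 12/29]]; det S = 16128/7453
solve [mL_A; mL_B] = S·[w00; w01] and [mR_A; mR_B] = S·[w10; w11]:
  w00 = 1/2, w01 = 0, w10 = 1, w11 = -1/2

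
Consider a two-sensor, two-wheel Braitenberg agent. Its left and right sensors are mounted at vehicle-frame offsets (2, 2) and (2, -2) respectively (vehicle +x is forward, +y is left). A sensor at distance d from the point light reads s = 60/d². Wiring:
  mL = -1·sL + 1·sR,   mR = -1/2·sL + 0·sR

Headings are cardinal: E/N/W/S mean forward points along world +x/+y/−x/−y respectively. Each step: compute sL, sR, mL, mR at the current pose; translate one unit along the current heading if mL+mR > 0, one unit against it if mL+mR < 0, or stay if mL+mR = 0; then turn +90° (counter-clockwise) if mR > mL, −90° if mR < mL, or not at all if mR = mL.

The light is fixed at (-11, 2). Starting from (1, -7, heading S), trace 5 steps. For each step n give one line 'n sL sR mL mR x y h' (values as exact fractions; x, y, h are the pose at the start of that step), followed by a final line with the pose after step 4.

n=0: pose=(1,-7,S); sL=60/317, sR=60/221; mL=5760/70057, mR=-30/317; mL+mR=-870/70057 → advance -1; mR−mL=-12390/70057 → turn -1·90°
n=1: pose=(1,-6,W); sL=3/10, sR=15/34; mL=12/85, mR=-3/20; mL+mR=-3/340 → advance -1; mR−mL=-99/340 → turn -1·90°
n=2: pose=(2,-6,N); sL=60/157, sR=20/87; mL=-2080/13659, mR=-30/157; mL+mR=-4690/13659 → advance -1; mR−mL=-530/13659 → turn -1·90°
n=3: pose=(2,-7,E); sL=30/137, sR=30/173; mL=-1080/23701, mR=-15/137; mL+mR=-3675/23701 → advance -1; mR−mL=-1515/23701 → turn -1·90°
n=4: pose=(1,-7,S); sL=60/317, sR=60/221; mL=5760/70057, mR=-30/317; mL+mR=-870/70057 → advance -1; mR−mL=-12390/70057 → turn -1·90°

0 60/317 60/221 5760/70057 -30/317 1 -7 S
1 3/10 15/34 12/85 -3/20 1 -6 W
2 60/157 20/87 -2080/13659 -30/157 2 -6 N
3 30/137 30/173 -1080/23701 -15/137 2 -7 E
4 60/317 60/221 5760/70057 -30/317 1 -7 S
final 1 -6 W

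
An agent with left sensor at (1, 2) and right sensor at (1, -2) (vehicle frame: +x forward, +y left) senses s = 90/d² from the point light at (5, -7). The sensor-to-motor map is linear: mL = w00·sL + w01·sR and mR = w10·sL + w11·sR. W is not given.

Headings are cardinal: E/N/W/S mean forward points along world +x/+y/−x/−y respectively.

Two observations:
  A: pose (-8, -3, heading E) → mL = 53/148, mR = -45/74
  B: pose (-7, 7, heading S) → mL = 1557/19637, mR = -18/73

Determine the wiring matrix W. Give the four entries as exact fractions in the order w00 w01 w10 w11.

obs A: pose=(-8,-3,E) → sL=1/2, sR=45/74, mL=53/148, mR=-45/74
obs B: pose=(-7,7,S) → sL=90/269, sR=18/73, mL=1557/19637, mR=-18/73
sensor matrix S = [[1/2, 45/74], [90/269, 18/73]]; det S = -58248/726569
solve [mL_A; mL_B] = S·[w00; w01] and [mR_A; mR_B] = S·[w10; w11]:
  w00 = -1/2, w01 = 1, w10 = 0, w11 = -1

-1/2 1 0 -1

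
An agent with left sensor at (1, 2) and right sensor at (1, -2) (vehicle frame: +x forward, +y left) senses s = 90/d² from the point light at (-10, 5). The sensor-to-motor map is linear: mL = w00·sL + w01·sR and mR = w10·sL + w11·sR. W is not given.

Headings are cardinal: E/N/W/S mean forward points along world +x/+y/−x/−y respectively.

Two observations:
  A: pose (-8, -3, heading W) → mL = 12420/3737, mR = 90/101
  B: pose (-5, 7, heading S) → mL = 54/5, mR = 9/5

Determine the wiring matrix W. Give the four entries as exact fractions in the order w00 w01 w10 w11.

1 1 1 0

obs A: pose=(-8,-3,W) → sL=90/101, sR=90/37, mL=12420/3737, mR=90/101
obs B: pose=(-5,7,S) → sL=9/5, sR=9, mL=54/5, mR=9/5
sensor matrix S = [[90/101, 90/37], [9/5, 9]]; det S = 13608/3737
solve [mL_A; mL_B] = S·[w00; w01] and [mR_A; mR_B] = S·[w10; w11]:
  w00 = 1, w01 = 1, w10 = 1, w11 = 0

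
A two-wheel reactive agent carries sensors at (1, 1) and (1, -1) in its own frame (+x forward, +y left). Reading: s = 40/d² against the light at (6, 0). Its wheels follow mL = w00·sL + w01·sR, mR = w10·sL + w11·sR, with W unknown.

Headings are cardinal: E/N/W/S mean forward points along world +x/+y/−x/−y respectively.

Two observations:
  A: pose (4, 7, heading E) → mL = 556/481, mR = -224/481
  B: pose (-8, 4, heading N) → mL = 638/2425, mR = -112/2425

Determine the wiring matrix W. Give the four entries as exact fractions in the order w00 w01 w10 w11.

1 1/2 1 -1

obs A: pose=(4,7,E) → sL=8/13, sR=40/37, mL=556/481, mR=-224/481
obs B: pose=(-8,4,N) → sL=4/25, sR=20/97, mL=638/2425, mR=-112/2425
sensor matrix S = [[8/13, 40/37], [4/25, 20/97]]; det S = -10752/233285
solve [mL_A; mL_B] = S·[w00; w01] and [mR_A; mR_B] = S·[w10; w11]:
  w00 = 1, w01 = 1/2, w10 = 1, w11 = -1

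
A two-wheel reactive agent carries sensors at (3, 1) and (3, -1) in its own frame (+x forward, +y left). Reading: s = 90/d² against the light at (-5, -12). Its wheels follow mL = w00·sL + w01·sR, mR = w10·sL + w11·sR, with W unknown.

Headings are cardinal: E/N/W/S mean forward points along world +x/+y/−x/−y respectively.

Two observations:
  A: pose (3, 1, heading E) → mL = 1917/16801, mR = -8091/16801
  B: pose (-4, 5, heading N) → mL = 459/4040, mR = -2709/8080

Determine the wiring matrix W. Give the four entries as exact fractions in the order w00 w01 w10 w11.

1 -1/2 -1/2 -1

obs A: pose=(3,1,E) → sL=90/317, sR=18/53, mL=1917/16801, mR=-8091/16801
obs B: pose=(-4,5,N) → sL=9/40, sR=45/202, mL=459/4040, mR=-2709/8080
sensor matrix S = [[90/317, 18/53], [9/40, 45/202]]; det S = -446877/33938020
solve [mL_A; mL_B] = S·[w00; w01] and [mR_A; mR_B] = S·[w10; w11]:
  w00 = 1, w01 = -1/2, w10 = -1/2, w11 = -1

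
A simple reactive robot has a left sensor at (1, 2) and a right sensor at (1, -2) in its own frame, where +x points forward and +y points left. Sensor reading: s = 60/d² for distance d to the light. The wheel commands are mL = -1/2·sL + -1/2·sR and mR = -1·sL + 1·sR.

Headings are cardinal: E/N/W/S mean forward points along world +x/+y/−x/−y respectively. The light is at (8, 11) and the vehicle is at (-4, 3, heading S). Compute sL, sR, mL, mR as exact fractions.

left sensor world pos  = (-2, 2); dL² = 181
right sensor world pos = (-6, 2); dR² = 277
sL = 60/181 = 60/181
sR = 60/277 = 60/277
mL = -1/2·sL + -1/2·sR = -13740/50137
mR = -1·sL + 1·sR = -5760/50137

60/181 60/277 -13740/50137 -5760/50137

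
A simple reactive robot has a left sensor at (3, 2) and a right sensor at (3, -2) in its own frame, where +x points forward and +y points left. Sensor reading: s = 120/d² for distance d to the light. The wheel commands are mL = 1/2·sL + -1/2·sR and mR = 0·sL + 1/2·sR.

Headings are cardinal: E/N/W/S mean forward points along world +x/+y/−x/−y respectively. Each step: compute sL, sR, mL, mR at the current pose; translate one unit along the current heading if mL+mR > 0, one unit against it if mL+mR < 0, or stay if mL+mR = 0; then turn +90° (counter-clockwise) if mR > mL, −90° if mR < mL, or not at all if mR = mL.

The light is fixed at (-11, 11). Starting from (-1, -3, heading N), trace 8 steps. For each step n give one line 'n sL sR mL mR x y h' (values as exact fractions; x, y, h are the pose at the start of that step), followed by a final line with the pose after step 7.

0 24/37 24/53 192/1961 12/53 -1 -3 N
1 60/137 12/17 -312/2329 6/17 -1 -2 W
2 120/377 24/61 -864/22997 12/61 -2 -2 S
3 5/12 3/10 7/120 3/20 -2 -3 E
4 24/37 24/53 192/1961 12/53 -1 -3 N
5 60/137 12/17 -312/2329 6/17 -1 -2 W
6 120/377 24/61 -864/22997 12/61 -2 -2 S
7 5/12 3/10 7/120 3/20 -2 -3 E
final -1 -3 N

n=0: pose=(-1,-3,N); sL=24/37, sR=24/53; mL=192/1961, mR=12/53; mL+mR=12/37 → advance +1; mR−mL=252/1961 → turn +1·90°
n=1: pose=(-1,-2,W); sL=60/137, sR=12/17; mL=-312/2329, mR=6/17; mL+mR=30/137 → advance +1; mR−mL=1134/2329 → turn +1·90°
n=2: pose=(-2,-2,S); sL=120/377, sR=24/61; mL=-864/22997, mR=12/61; mL+mR=60/377 → advance +1; mR−mL=5388/22997 → turn +1·90°
n=3: pose=(-2,-3,E); sL=5/12, sR=3/10; mL=7/120, mR=3/20; mL+mR=5/24 → advance +1; mR−mL=11/120 → turn +1·90°
n=4: pose=(-1,-3,N); sL=24/37, sR=24/53; mL=192/1961, mR=12/53; mL+mR=12/37 → advance +1; mR−mL=252/1961 → turn +1·90°
n=5: pose=(-1,-2,W); sL=60/137, sR=12/17; mL=-312/2329, mR=6/17; mL+mR=30/137 → advance +1; mR−mL=1134/2329 → turn +1·90°
n=6: pose=(-2,-2,S); sL=120/377, sR=24/61; mL=-864/22997, mR=12/61; mL+mR=60/377 → advance +1; mR−mL=5388/22997 → turn +1·90°
n=7: pose=(-2,-3,E); sL=5/12, sR=3/10; mL=7/120, mR=3/20; mL+mR=5/24 → advance +1; mR−mL=11/120 → turn +1·90°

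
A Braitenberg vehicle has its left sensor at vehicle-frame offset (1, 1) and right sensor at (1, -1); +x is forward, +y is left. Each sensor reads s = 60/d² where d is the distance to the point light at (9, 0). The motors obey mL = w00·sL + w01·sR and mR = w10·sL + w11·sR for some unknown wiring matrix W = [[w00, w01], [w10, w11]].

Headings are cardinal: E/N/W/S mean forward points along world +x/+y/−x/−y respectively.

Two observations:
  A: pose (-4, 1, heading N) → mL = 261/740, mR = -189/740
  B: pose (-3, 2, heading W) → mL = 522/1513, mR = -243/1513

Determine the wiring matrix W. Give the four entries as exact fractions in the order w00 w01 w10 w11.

1/2 1/2 1/2 -1

obs A: pose=(-4,1,N) → sL=3/10, sR=15/37, mL=261/740, mR=-189/740
obs B: pose=(-3,2,W) → sL=6/17, sR=30/89, mL=522/1513, mR=-243/1513
sensor matrix S = [[3/10, 15/37], [6/17, 30/89]]; det S = -2349/55981
solve [mL_A; mL_B] = S·[w00; w01] and [mR_A; mR_B] = S·[w10; w11]:
  w00 = 1/2, w01 = 1/2, w10 = 1/2, w11 = -1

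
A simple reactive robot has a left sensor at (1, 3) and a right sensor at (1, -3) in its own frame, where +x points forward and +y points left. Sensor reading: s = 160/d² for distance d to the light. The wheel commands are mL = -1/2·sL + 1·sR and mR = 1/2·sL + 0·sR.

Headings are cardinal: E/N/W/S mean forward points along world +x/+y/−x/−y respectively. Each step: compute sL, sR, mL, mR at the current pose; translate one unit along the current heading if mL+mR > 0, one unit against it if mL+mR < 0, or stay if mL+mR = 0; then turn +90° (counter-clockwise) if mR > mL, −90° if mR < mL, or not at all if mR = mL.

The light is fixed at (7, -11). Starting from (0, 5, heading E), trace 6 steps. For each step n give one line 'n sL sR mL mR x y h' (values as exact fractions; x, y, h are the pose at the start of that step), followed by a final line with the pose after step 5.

0 160/397 32/41 9424/16277 80/397 0 5 E
1 80/117 80/153 40/221 40/117 1 5 S
2 160/349 160/169 42320/58981 80/349 1 4 E
3 4/5 8/13 14/65 2/5 2 4 S
4 32/61 160/137 7568/8357 16/61 2 3 E
5 16/17 80/109 488/1853 8/17 3 3 S
final 3 2 E

n=0: pose=(0,5,E); sL=160/397, sR=32/41; mL=9424/16277, mR=80/397; mL+mR=32/41 → advance +1; mR−mL=-6144/16277 → turn -1·90°
n=1: pose=(1,5,S); sL=80/117, sR=80/153; mL=40/221, mR=40/117; mL+mR=80/153 → advance +1; mR−mL=320/1989 → turn +1·90°
n=2: pose=(1,4,E); sL=160/349, sR=160/169; mL=42320/58981, mR=80/349; mL+mR=160/169 → advance +1; mR−mL=-28800/58981 → turn -1·90°
n=3: pose=(2,4,S); sL=4/5, sR=8/13; mL=14/65, mR=2/5; mL+mR=8/13 → advance +1; mR−mL=12/65 → turn +1·90°
n=4: pose=(2,3,E); sL=32/61, sR=160/137; mL=7568/8357, mR=16/61; mL+mR=160/137 → advance +1; mR−mL=-5376/8357 → turn -1·90°
n=5: pose=(3,3,S); sL=16/17, sR=80/109; mL=488/1853, mR=8/17; mL+mR=80/109 → advance +1; mR−mL=384/1853 → turn +1·90°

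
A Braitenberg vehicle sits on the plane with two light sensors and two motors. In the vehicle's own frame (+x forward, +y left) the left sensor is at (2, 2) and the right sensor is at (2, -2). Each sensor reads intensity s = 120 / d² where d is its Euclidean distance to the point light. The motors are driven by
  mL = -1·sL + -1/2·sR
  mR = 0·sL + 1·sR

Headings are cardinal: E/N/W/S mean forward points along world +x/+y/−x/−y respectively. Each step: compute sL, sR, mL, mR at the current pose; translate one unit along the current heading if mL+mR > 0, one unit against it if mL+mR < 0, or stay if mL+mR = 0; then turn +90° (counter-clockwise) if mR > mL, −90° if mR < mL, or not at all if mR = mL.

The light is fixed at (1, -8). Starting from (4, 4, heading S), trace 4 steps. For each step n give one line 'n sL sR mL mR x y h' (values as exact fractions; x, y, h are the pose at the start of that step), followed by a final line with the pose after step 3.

n=0: pose=(4,4,S); sL=24/25, sR=120/101; mL=-3924/2525, mR=120/101; mL+mR=-924/2525 → advance -1; mR−mL=6924/2525 → turn +1·90°
n=1: pose=(4,5,E); sL=12/25, sR=60/73; mL=-1626/1825, mR=60/73; mL+mR=-126/1825 → advance -1; mR−mL=3126/1825 → turn +1·90°
n=2: pose=(3,5,N); sL=8/15, sR=120/241; mL=-2828/3615, mR=120/241; mL+mR=-1028/3615 → advance -1; mR−mL=4628/3615 → turn +1·90°
n=3: pose=(3,4,W); sL=6/5, sR=30/49; mL=-369/245, mR=30/49; mL+mR=-219/245 → advance -1; mR−mL=519/245 → turn +1·90°

0 24/25 120/101 -3924/2525 120/101 4 4 S
1 12/25 60/73 -1626/1825 60/73 4 5 E
2 8/15 120/241 -2828/3615 120/241 3 5 N
3 6/5 30/49 -369/245 30/49 3 4 W
final 4 4 S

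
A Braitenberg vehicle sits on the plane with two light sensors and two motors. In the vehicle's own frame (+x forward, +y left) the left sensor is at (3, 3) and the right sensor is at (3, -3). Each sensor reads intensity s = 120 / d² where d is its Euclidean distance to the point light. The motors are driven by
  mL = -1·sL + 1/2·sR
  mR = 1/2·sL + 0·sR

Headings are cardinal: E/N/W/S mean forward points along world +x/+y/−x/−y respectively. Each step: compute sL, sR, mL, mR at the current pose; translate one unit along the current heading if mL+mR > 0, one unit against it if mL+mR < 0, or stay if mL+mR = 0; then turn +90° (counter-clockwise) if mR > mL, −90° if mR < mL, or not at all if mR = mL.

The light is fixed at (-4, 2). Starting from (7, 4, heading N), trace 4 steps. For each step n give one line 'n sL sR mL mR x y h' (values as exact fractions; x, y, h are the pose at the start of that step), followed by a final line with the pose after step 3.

0 120/89 120/221 -21180/19669 60/89 7 4 N
1 30/17 3/2 -69/68 15/17 7 3 W
2 120/229 24/17 708/3893 60/229 8 3 S
3 20/39 20/39 -10/39 10/39 8 2 E
final 8 2 N

n=0: pose=(7,4,N); sL=120/89, sR=120/221; mL=-21180/19669, mR=60/89; mL+mR=-7920/19669 → advance -1; mR−mL=34440/19669 → turn +1·90°
n=1: pose=(7,3,W); sL=30/17, sR=3/2; mL=-69/68, mR=15/17; mL+mR=-9/68 → advance -1; mR−mL=129/68 → turn +1·90°
n=2: pose=(8,3,S); sL=120/229, sR=24/17; mL=708/3893, mR=60/229; mL+mR=1728/3893 → advance +1; mR−mL=312/3893 → turn +1·90°
n=3: pose=(8,2,E); sL=20/39, sR=20/39; mL=-10/39, mR=10/39; mL+mR=0 → advance +0; mR−mL=20/39 → turn +1·90°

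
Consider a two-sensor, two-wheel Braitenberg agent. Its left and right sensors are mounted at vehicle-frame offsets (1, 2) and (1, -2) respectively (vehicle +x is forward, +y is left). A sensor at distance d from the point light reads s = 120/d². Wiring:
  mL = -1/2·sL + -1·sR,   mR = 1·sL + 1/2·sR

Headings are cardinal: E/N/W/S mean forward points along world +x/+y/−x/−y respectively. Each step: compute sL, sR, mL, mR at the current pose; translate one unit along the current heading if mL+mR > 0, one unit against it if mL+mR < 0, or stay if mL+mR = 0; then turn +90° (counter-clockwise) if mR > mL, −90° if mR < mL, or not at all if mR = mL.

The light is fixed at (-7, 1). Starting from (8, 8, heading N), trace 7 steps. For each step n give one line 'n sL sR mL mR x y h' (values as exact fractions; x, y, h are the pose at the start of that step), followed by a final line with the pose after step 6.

n=0: pose=(8,8,N); sL=120/233, sR=120/353; mL=-49140/82249, mR=56340/82249; mL+mR=7200/82249 → advance +1; mR−mL=105480/82249 → turn +1·90°
n=1: pose=(8,9,W); sL=15/29, sR=15/37; mL=-1425/2146, mR=1545/2146; mL+mR=60/1073 → advance +1; mR−mL=1485/1073 → turn +1·90°
n=2: pose=(7,9,S); sL=24/61, sR=120/193; mL=-9636/11773, mR=8292/11773; mL+mR=-1344/11773 → advance -1; mR−mL=17928/11773 → turn +1·90°
n=3: pose=(7,10,E); sL=60/173, sR=60/137; mL=-14490/23701, mR=13410/23701; mL+mR=-1080/23701 → advance -1; mR−mL=27900/23701 → turn +1·90°
n=4: pose=(6,10,N); sL=120/221, sR=24/65; mL=-708/1105, mR=804/1105; mL+mR=96/1105 → advance +1; mR−mL=1512/1105 → turn +1·90°
n=5: pose=(6,11,W); sL=15/26, sR=5/12; mL=-55/78, mR=245/312; mL+mR=25/312 → advance +1; mR−mL=155/104 → turn +1·90°
n=6: pose=(5,11,S); sL=120/277, sR=120/181; mL=-44100/50137, mR=38340/50137; mL+mR=-5760/50137 → advance -1; mR−mL=82440/50137 → turn +1·90°

0 120/233 120/353 -49140/82249 56340/82249 8 8 N
1 15/29 15/37 -1425/2146 1545/2146 8 9 W
2 24/61 120/193 -9636/11773 8292/11773 7 9 S
3 60/173 60/137 -14490/23701 13410/23701 7 10 E
4 120/221 24/65 -708/1105 804/1105 6 10 N
5 15/26 5/12 -55/78 245/312 6 11 W
6 120/277 120/181 -44100/50137 38340/50137 5 11 S
final 5 12 E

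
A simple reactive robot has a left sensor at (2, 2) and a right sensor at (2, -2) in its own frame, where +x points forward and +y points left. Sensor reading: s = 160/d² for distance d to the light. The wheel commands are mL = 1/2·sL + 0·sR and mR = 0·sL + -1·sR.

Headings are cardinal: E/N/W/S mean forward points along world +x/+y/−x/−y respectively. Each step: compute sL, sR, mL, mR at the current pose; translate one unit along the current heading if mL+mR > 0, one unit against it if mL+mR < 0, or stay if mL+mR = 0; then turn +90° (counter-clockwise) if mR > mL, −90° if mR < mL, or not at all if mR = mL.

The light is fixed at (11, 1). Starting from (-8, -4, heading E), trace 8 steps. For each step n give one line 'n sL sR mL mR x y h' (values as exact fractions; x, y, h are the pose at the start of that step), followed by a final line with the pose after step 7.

n=0: pose=(-8,-4,E); sL=80/149, sR=80/169; mL=40/149, mR=-80/169; mL+mR=-5160/25181 → advance -1; mR−mL=-18680/25181 → turn -1·90°
n=1: pose=(-9,-4,S); sL=160/373, sR=160/533; mL=80/373, mR=-160/533; mL+mR=-17040/198809 → advance -1; mR−mL=-102320/198809 → turn -1·90°
n=2: pose=(-9,-3,W); sL=4/13, sR=20/61; mL=2/13, mR=-20/61; mL+mR=-138/793 → advance -1; mR−mL=-382/793 → turn -1·90°
n=3: pose=(-8,-3,N); sL=32/89, sR=160/293; mL=16/89, mR=-160/293; mL+mR=-9552/26077 → advance -1; mR−mL=-18928/26077 → turn -1·90°
n=4: pose=(-8,-4,E); sL=80/149, sR=80/169; mL=40/149, mR=-80/169; mL+mR=-5160/25181 → advance -1; mR−mL=-18680/25181 → turn -1·90°
n=5: pose=(-9,-4,S); sL=160/373, sR=160/533; mL=80/373, mR=-160/533; mL+mR=-17040/198809 → advance -1; mR−mL=-102320/198809 → turn -1·90°
n=6: pose=(-9,-3,W); sL=4/13, sR=20/61; mL=2/13, mR=-20/61; mL+mR=-138/793 → advance -1; mR−mL=-382/793 → turn -1·90°
n=7: pose=(-8,-3,N); sL=32/89, sR=160/293; mL=16/89, mR=-160/293; mL+mR=-9552/26077 → advance -1; mR−mL=-18928/26077 → turn -1·90°

0 80/149 80/169 40/149 -80/169 -8 -4 E
1 160/373 160/533 80/373 -160/533 -9 -4 S
2 4/13 20/61 2/13 -20/61 -9 -3 W
3 32/89 160/293 16/89 -160/293 -8 -3 N
4 80/149 80/169 40/149 -80/169 -8 -4 E
5 160/373 160/533 80/373 -160/533 -9 -4 S
6 4/13 20/61 2/13 -20/61 -9 -3 W
7 32/89 160/293 16/89 -160/293 -8 -3 N
final -8 -4 E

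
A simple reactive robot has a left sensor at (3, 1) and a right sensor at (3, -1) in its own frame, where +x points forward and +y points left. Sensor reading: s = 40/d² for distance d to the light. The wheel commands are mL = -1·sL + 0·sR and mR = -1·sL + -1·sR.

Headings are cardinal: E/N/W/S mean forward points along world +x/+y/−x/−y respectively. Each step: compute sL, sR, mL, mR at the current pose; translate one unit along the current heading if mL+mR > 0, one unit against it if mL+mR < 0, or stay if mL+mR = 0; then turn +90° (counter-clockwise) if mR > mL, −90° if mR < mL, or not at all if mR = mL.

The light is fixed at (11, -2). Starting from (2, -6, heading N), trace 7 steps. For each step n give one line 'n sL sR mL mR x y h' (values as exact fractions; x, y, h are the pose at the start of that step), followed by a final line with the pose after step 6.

n=0: pose=(2,-6,N); sL=40/101, sR=8/13; mL=-40/101, mR=-1328/1313; mL+mR=-1848/1313 → advance -1; mR−mL=-8/13 → turn -1·90°
n=1: pose=(2,-7,E); sL=10/13, sR=5/9; mL=-10/13, mR=-155/117; mL+mR=-245/117 → advance -1; mR−mL=-5/9 → turn -1·90°
n=2: pose=(1,-7,S); sL=8/29, sR=8/37; mL=-8/29, mR=-528/1073; mL+mR=-824/1073 → advance -1; mR−mL=-8/37 → turn -1·90°
n=3: pose=(1,-6,W); sL=20/97, sR=20/89; mL=-20/97, mR=-3720/8633; mL+mR=-5500/8633 → advance -1; mR−mL=-20/89 → turn -1·90°
n=4: pose=(2,-6,N); sL=40/101, sR=8/13; mL=-40/101, mR=-1328/1313; mL+mR=-1848/1313 → advance -1; mR−mL=-8/13 → turn -1·90°
n=5: pose=(2,-7,E); sL=10/13, sR=5/9; mL=-10/13, mR=-155/117; mL+mR=-245/117 → advance -1; mR−mL=-5/9 → turn -1·90°
n=6: pose=(1,-7,S); sL=8/29, sR=8/37; mL=-8/29, mR=-528/1073; mL+mR=-824/1073 → advance -1; mR−mL=-8/37 → turn -1·90°

0 40/101 8/13 -40/101 -1328/1313 2 -6 N
1 10/13 5/9 -10/13 -155/117 2 -7 E
2 8/29 8/37 -8/29 -528/1073 1 -7 S
3 20/97 20/89 -20/97 -3720/8633 1 -6 W
4 40/101 8/13 -40/101 -1328/1313 2 -6 N
5 10/13 5/9 -10/13 -155/117 2 -7 E
6 8/29 8/37 -8/29 -528/1073 1 -7 S
final 1 -6 W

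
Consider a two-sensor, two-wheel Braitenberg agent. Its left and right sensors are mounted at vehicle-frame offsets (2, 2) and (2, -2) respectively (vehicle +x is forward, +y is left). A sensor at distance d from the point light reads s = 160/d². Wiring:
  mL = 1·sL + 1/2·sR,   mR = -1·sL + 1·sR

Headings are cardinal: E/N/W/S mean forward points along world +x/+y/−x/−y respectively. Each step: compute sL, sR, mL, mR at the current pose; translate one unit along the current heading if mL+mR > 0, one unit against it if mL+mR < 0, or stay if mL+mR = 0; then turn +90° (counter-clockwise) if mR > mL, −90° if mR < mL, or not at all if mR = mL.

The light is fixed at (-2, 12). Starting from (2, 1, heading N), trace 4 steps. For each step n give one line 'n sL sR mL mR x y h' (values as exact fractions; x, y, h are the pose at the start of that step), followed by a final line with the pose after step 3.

0 32/17 160/117 5104/1989 -1024/1989 2 1 N
1 8/5 8/9 92/45 -32/45 2 2 E
2 160/193 160/153 39920/29529 6400/29529 3 2 S
3 80/89 16/9 1432/801 704/801 3 1 W
final 2 1 N

n=0: pose=(2,1,N); sL=32/17, sR=160/117; mL=5104/1989, mR=-1024/1989; mL+mR=80/39 → advance +1; mR−mL=-6128/1989 → turn -1·90°
n=1: pose=(2,2,E); sL=8/5, sR=8/9; mL=92/45, mR=-32/45; mL+mR=4/3 → advance +1; mR−mL=-124/45 → turn -1·90°
n=2: pose=(3,2,S); sL=160/193, sR=160/153; mL=39920/29529, mR=6400/29529; mL+mR=80/51 → advance +1; mR−mL=-33520/29529 → turn -1·90°
n=3: pose=(3,1,W); sL=80/89, sR=16/9; mL=1432/801, mR=704/801; mL+mR=8/3 → advance +1; mR−mL=-728/801 → turn -1·90°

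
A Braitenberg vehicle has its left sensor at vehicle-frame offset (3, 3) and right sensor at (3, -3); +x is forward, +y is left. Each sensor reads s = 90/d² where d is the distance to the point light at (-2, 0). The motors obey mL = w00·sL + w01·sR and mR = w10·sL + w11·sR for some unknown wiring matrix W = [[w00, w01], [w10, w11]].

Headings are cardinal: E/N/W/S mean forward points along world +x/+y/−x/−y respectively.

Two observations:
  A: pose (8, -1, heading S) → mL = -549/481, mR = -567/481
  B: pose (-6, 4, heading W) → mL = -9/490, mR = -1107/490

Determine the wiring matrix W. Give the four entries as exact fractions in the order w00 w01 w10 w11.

obs A: pose=(8,-1,S) → sL=18/37, sR=18/13, mL=-549/481, mR=-567/481
obs B: pose=(-6,4,W) → sL=9/5, sR=45/49, mL=-9/490, mR=-1107/490
sensor matrix S = [[18/37, 18/13], [9/5, 45/49]]; det S = -241056/117845
solve [mL_A; mL_B] = S·[w00; w01] and [mR_A; mR_B] = S·[w10; w11]:
  w00 = 1/2, w01 = -1, w10 = -1, w11 = -1/2

1/2 -1 -1 -1/2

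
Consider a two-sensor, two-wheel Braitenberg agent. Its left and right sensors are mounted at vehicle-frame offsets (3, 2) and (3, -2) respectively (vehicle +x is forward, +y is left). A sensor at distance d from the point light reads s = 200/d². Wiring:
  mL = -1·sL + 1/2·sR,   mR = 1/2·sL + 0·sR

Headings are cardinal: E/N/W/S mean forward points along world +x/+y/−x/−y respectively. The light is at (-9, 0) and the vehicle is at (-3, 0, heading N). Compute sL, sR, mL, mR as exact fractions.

left sensor world pos  = (-5, 3); dL² = 25
right sensor world pos = (-1, 3); dR² = 73
sL = 200/25 = 8
sR = 200/73 = 200/73
mL = -1·sL + 1/2·sR = -484/73
mR = 1/2·sL + 0·sR = 4

8 200/73 -484/73 4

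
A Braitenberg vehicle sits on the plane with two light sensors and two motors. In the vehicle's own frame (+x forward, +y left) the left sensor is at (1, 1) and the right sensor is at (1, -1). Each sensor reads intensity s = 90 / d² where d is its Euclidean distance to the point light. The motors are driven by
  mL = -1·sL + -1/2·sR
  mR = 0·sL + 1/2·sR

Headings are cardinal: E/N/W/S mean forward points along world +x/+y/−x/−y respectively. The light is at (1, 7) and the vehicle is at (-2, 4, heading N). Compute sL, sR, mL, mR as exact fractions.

9/2 45/4 -81/8 45/8

left sensor world pos  = (-3, 5); dL² = 20
right sensor world pos = (-1, 5); dR² = 8
sL = 90/20 = 9/2
sR = 90/8 = 45/4
mL = -1·sL + -1/2·sR = -81/8
mR = 0·sL + 1/2·sR = 45/8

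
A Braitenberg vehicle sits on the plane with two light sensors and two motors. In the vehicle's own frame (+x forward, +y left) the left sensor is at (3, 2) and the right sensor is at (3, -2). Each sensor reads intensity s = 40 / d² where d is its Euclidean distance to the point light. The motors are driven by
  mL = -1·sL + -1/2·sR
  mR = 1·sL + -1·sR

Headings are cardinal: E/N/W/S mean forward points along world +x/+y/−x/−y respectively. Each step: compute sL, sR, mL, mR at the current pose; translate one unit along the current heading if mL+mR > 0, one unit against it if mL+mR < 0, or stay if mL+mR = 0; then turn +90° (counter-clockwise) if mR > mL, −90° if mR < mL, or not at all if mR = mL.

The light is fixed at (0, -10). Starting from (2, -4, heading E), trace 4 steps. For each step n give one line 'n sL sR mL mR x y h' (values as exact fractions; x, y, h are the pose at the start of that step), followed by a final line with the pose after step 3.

0 40/89 40/41 -3420/3649 -1920/3649 2 -4 E
1 20/41 4/9 -262/369 16/369 1 -4 N
2 40/13 40/53 -2380/689 1600/689 1 -5 W
3 2 10 -7 -8 2 -5 S
final 2 -4 W

n=0: pose=(2,-4,E); sL=40/89, sR=40/41; mL=-3420/3649, mR=-1920/3649; mL+mR=-60/41 → advance -1; mR−mL=1500/3649 → turn +1·90°
n=1: pose=(1,-4,N); sL=20/41, sR=4/9; mL=-262/369, mR=16/369; mL+mR=-2/3 → advance -1; mR−mL=278/369 → turn +1·90°
n=2: pose=(1,-5,W); sL=40/13, sR=40/53; mL=-2380/689, mR=1600/689; mL+mR=-60/53 → advance -1; mR−mL=3980/689 → turn +1·90°
n=3: pose=(2,-5,S); sL=2, sR=10; mL=-7, mR=-8; mL+mR=-15 → advance -1; mR−mL=-1 → turn -1·90°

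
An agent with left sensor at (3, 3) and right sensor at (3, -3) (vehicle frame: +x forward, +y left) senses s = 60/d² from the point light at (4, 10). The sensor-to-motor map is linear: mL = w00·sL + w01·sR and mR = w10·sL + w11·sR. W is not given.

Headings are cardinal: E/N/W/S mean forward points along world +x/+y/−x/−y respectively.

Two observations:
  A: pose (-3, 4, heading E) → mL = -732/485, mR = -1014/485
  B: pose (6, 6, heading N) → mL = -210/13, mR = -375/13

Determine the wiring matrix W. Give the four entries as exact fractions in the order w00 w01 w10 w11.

-1/2 -1/2 -1 1/2

obs A: pose=(-3,4,E) → sL=12/5, sR=60/97, mL=-732/485, mR=-1014/485
obs B: pose=(6,6,N) → sL=30, sR=30/13, mL=-210/13, mR=-375/13
sensor matrix S = [[12/5, 60/97], [30, 30/13]]; det S = -16416/1261
solve [mL_A; mL_B] = S·[w00; w01] and [mR_A; mR_B] = S·[w10; w11]:
  w00 = -1/2, w01 = -1/2, w10 = -1, w11 = 1/2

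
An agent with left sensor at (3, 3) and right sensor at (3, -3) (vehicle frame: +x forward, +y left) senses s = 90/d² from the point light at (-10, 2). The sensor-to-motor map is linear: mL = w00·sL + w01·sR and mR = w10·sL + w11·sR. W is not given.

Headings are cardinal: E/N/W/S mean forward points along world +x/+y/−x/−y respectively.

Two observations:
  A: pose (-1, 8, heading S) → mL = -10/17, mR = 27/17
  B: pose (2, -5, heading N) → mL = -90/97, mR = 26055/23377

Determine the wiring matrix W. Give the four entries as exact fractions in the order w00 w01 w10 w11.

-1 0 1 1/2

obs A: pose=(-1,8,S) → sL=10/17, sR=2, mL=-10/17, mR=27/17
obs B: pose=(2,-5,N) → sL=90/97, sR=90/241, mL=-90/97, mR=26055/23377
sensor matrix S = [[10/17, 2], [90/97, 90/241]]; det S = -650160/397409
solve [mL_A; mL_B] = S·[w00; w01] and [mR_A; mR_B] = S·[w10; w11]:
  w00 = -1, w01 = 0, w10 = 1, w11 = 1/2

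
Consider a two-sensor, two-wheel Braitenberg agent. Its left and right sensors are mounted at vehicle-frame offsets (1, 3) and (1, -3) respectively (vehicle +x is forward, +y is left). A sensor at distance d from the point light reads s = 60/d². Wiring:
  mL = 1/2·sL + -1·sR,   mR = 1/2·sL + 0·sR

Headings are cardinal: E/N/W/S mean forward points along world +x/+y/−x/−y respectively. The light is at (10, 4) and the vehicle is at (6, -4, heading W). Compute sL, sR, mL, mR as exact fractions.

left sensor world pos  = (5, -7); dL² = 146
right sensor world pos = (5, -1); dR² = 50
sL = 60/146 = 30/73
sR = 60/50 = 6/5
mL = 1/2·sL + -1·sR = -363/365
mR = 1/2·sL + 0·sR = 15/73

30/73 6/5 -363/365 15/73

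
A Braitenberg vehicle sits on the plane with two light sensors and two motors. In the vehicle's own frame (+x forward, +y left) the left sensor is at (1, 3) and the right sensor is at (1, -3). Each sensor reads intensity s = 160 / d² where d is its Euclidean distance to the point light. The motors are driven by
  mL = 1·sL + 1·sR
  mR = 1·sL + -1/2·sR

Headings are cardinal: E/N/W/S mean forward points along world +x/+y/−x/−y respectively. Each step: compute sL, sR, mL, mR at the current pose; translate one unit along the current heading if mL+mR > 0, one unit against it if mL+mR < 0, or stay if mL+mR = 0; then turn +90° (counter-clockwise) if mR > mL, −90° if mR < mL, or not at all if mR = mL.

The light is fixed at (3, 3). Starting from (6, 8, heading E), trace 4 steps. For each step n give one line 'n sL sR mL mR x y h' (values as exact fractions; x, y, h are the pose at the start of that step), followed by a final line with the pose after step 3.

0 2 8 10 -2 6 8 E
1 32/13 160/17 2624/221 -496/221 7 8 S
2 16 80/29 544/29 424/29 7 7 W
3 32/5 160/61 2752/305 1552/305 6 7 N
final 6 8 E

n=0: pose=(6,8,E); sL=2, sR=8; mL=10, mR=-2; mL+mR=8 → advance +1; mR−mL=-12 → turn -1·90°
n=1: pose=(7,8,S); sL=32/13, sR=160/17; mL=2624/221, mR=-496/221; mL+mR=2128/221 → advance +1; mR−mL=-240/17 → turn -1·90°
n=2: pose=(7,7,W); sL=16, sR=80/29; mL=544/29, mR=424/29; mL+mR=968/29 → advance +1; mR−mL=-120/29 → turn -1·90°
n=3: pose=(6,7,N); sL=32/5, sR=160/61; mL=2752/305, mR=1552/305; mL+mR=4304/305 → advance +1; mR−mL=-240/61 → turn -1·90°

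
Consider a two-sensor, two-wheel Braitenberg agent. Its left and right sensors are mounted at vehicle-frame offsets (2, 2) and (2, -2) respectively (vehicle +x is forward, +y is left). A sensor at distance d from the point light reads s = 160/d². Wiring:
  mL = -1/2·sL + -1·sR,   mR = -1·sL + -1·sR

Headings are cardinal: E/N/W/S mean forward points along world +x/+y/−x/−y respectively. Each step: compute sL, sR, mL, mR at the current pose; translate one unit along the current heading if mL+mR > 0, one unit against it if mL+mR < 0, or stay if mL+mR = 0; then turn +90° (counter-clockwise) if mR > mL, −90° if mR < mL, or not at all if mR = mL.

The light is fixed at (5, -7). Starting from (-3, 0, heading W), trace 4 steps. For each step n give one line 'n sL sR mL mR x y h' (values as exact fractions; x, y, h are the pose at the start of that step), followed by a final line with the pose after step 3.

n=0: pose=(-3,0,W); sL=32/25, sR=160/181; mL=-6896/4525, mR=-9792/4525; mL+mR=-16688/4525 → advance -1; mR−mL=-16/25 → turn -1·90°
n=1: pose=(-2,0,N); sL=80/81, sR=80/53; mL=-8600/4293, mR=-10720/4293; mL+mR=-6440/1431 → advance -1; mR−mL=-40/81 → turn -1·90°
n=2: pose=(-2,-1,E); sL=160/89, sR=160/41; mL=-17520/3649, mR=-20800/3649; mL+mR=-38320/3649 → advance -1; mR−mL=-80/89 → turn -1·90°
n=3: pose=(-3,-1,S); sL=40/13, sR=40/29; mL=-1100/377, mR=-1680/377; mL+mR=-2780/377 → advance -1; mR−mL=-20/13 → turn -1·90°

0 32/25 160/181 -6896/4525 -9792/4525 -3 0 W
1 80/81 80/53 -8600/4293 -10720/4293 -2 0 N
2 160/89 160/41 -17520/3649 -20800/3649 -2 -1 E
3 40/13 40/29 -1100/377 -1680/377 -3 -1 S
final -3 0 W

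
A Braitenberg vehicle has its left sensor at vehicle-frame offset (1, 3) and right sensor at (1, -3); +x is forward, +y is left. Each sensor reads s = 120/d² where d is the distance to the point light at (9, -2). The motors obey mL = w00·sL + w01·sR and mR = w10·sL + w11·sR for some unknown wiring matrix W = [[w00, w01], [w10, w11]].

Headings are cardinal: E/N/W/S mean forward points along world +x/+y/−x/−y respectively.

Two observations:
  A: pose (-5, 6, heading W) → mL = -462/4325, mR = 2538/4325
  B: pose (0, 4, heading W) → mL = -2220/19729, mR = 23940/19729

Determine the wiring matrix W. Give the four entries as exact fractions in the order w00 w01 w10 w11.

1/2 -1 1/2 1

obs A: pose=(-5,6,W) → sL=12/25, sR=60/173, mL=-462/4325, mR=2538/4325
obs B: pose=(0,4,W) → sL=120/109, sR=120/181, mL=-2220/19729, mR=23940/19729
sensor matrix S = [[12/25, 60/173], [120/109, 120/181]]; det S = -1085184/17065585
solve [mL_A; mL_B] = S·[w00; w01] and [mR_A; mR_B] = S·[w10; w11]:
  w00 = 1/2, w01 = -1, w10 = 1/2, w11 = 1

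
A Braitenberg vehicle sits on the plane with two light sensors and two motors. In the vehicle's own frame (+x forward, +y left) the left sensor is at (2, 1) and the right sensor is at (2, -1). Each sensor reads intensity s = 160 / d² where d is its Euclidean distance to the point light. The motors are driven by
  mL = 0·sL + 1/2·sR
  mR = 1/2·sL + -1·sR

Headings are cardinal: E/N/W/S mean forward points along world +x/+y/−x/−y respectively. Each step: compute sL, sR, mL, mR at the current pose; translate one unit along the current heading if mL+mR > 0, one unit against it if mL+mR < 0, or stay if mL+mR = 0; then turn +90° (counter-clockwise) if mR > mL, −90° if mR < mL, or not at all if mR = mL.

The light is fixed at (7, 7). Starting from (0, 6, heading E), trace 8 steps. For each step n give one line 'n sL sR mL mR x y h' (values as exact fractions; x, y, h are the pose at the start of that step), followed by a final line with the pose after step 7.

n=0: pose=(0,6,E); sL=32/5, sR=160/29; mL=80/29, mR=-336/145; mL+mR=64/145 → advance +1; mR−mL=-736/145 → turn -1·90°
n=1: pose=(1,6,S); sL=80/17, sR=80/29; mL=40/29, mR=-200/493; mL+mR=480/493 → advance +1; mR−mL=-880/493 → turn -1·90°
n=2: pose=(1,5,W); sL=160/73, sR=32/13; mL=16/13, mR=-1296/949; mL+mR=-128/949 → advance -1; mR−mL=-2464/949 → turn -1·90°
n=3: pose=(2,5,N); sL=40/9, sR=10; mL=5, mR=-70/9; mL+mR=-25/9 → advance -1; mR−mL=-115/9 → turn -1·90°
n=4: pose=(2,4,E); sL=160/13, sR=32/5; mL=16/5, mR=-16/65; mL+mR=192/65 → advance +1; mR−mL=-224/65 → turn -1·90°
n=5: pose=(3,4,S); sL=80/17, sR=16/5; mL=8/5, mR=-72/85; mL+mR=64/85 → advance +1; mR−mL=-208/85 → turn -1·90°
n=6: pose=(3,3,W); sL=160/61, sR=32/9; mL=16/9, mR=-1232/549; mL+mR=-256/549 → advance -1; mR−mL=-736/183 → turn -1·90°
n=7: pose=(4,3,N); sL=8, sR=20; mL=10, mR=-16; mL+mR=-6 → advance -1; mR−mL=-26 → turn -1·90°

0 32/5 160/29 80/29 -336/145 0 6 E
1 80/17 80/29 40/29 -200/493 1 6 S
2 160/73 32/13 16/13 -1296/949 1 5 W
3 40/9 10 5 -70/9 2 5 N
4 160/13 32/5 16/5 -16/65 2 4 E
5 80/17 16/5 8/5 -72/85 3 4 S
6 160/61 32/9 16/9 -1232/549 3 3 W
7 8 20 10 -16 4 3 N
final 4 2 E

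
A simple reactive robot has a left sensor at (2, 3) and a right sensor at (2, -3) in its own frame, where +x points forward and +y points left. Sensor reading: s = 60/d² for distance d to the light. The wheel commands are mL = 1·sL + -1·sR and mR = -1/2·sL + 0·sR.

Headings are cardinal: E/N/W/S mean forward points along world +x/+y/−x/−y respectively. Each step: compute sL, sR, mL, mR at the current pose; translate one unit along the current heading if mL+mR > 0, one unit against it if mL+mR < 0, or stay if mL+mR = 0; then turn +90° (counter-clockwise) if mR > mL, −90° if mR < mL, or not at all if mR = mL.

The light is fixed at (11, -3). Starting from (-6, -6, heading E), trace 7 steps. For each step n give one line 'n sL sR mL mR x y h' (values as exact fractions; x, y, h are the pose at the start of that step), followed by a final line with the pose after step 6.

n=0: pose=(-6,-6,E); sL=4/15, sR=20/87; mL=16/435, mR=-2/15; mL+mR=-14/145 → advance -1; mR−mL=-74/435 → turn -1·90°
n=1: pose=(-7,-6,S); sL=6/25, sR=30/233; mL=648/5825, mR=-3/25; mL+mR=-51/5825 → advance -1; mR−mL=-1347/5825 → turn -1·90°
n=2: pose=(-7,-5,W); sL=12/85, sR=60/401; mL=-288/34085, mR=-6/85; mL+mR=-2694/34085 → advance -1; mR−mL=-2118/34085 → turn -1·90°
n=3: pose=(-6,-5,N); sL=3/20, sR=15/49; mL=-153/980, mR=-3/40; mL+mR=-453/1960 → advance -1; mR−mL=159/1960 → turn +1·90°
n=4: pose=(-6,-6,W); sL=60/397, sR=60/361; mL=-2160/143317, mR=-30/397; mL+mR=-12990/143317 → advance -1; mR−mL=-8670/143317 → turn -1·90°
n=5: pose=(-5,-6,N); sL=30/181, sR=6/17; mL=-576/3077, mR=-15/181; mL+mR=-831/3077 → advance -1; mR−mL=321/3077 → turn +1·90°
n=6: pose=(-5,-7,W); sL=60/373, sR=12/65; mL=-576/24245, mR=-30/373; mL+mR=-2526/24245 → advance -1; mR−mL=-1374/24245 → turn -1·90°

0 4/15 20/87 16/435 -2/15 -6 -6 E
1 6/25 30/233 648/5825 -3/25 -7 -6 S
2 12/85 60/401 -288/34085 -6/85 -7 -5 W
3 3/20 15/49 -153/980 -3/40 -6 -5 N
4 60/397 60/361 -2160/143317 -30/397 -6 -6 W
5 30/181 6/17 -576/3077 -15/181 -5 -6 N
6 60/373 12/65 -576/24245 -30/373 -5 -7 W
final -4 -7 N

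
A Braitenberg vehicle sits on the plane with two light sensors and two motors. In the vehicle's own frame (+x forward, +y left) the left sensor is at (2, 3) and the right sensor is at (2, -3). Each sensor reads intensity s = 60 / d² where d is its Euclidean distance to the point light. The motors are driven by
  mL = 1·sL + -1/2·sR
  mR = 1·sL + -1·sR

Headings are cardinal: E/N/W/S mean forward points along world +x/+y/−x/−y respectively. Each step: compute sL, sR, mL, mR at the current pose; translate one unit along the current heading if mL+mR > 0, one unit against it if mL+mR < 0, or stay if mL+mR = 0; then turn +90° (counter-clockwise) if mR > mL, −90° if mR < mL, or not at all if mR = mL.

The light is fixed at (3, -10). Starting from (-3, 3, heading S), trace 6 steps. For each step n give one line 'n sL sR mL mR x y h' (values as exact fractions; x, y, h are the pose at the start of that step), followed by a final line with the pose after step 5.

0 6/13 30/101 411/1313 216/1313 -3 3 S
1 12/29 60/289 2598/8381 1728/8381 -3 2 W
2 15/74 15/53 120/1961 -315/3922 -4 2 N
3 60/221 60/89 -1290/19669 -7920/19669 -4 1 E
4 30/53 30/101 2235/5353 1440/5353 -5 1 S
5 60/149 60/269 11670/40081 7200/40081 -5 0 W
final -6 0 N

n=0: pose=(-3,3,S); sL=6/13, sR=30/101; mL=411/1313, mR=216/1313; mL+mR=627/1313 → advance +1; mR−mL=-15/101 → turn -1·90°
n=1: pose=(-3,2,W); sL=12/29, sR=60/289; mL=2598/8381, mR=1728/8381; mL+mR=4326/8381 → advance +1; mR−mL=-30/289 → turn -1·90°
n=2: pose=(-4,2,N); sL=15/74, sR=15/53; mL=120/1961, mR=-315/3922; mL+mR=-75/3922 → advance -1; mR−mL=-15/106 → turn -1·90°
n=3: pose=(-4,1,E); sL=60/221, sR=60/89; mL=-1290/19669, mR=-7920/19669; mL+mR=-9210/19669 → advance -1; mR−mL=-30/89 → turn -1·90°
n=4: pose=(-5,1,S); sL=30/53, sR=30/101; mL=2235/5353, mR=1440/5353; mL+mR=3675/5353 → advance +1; mR−mL=-15/101 → turn -1·90°
n=5: pose=(-5,0,W); sL=60/149, sR=60/269; mL=11670/40081, mR=7200/40081; mL+mR=18870/40081 → advance +1; mR−mL=-30/269 → turn -1·90°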